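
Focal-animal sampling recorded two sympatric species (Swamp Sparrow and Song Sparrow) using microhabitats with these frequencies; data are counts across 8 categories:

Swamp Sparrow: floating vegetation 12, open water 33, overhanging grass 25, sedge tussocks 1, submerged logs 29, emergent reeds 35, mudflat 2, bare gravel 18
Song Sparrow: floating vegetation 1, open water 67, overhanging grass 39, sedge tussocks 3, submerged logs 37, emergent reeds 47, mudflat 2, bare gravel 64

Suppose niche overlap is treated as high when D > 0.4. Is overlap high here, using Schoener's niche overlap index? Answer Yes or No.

Yes

Proportions for Swamp Sparrow (n=155): 12/155=0.0774, 33/155=0.2129, 25/155=0.1613, 1/155=0.0065, 29/155=0.1871, 35/155=0.2258, 2/155=0.0129, 18/155=0.1161
Proportions for Song Sparrow (n=260): 1/260=0.0038, 67/260=0.2577, 39/260=0.1500, 3/260=0.0115, 37/260=0.1423, 47/260=0.1808, 2/260=0.0077, 64/260=0.2462
Σ|p₁ᵢ − p₂ᵢ| = 0.0736 + 0.0448 + 0.0113 + 0.0050 + 0.0448 + 0.0450 + 0.0052 + 0.1301 = 0.3598
D = 1 − ½ × 0.3598 = 1 − 0.17990 = 0.82010
D = 0.82010 > 0.4 → Yes.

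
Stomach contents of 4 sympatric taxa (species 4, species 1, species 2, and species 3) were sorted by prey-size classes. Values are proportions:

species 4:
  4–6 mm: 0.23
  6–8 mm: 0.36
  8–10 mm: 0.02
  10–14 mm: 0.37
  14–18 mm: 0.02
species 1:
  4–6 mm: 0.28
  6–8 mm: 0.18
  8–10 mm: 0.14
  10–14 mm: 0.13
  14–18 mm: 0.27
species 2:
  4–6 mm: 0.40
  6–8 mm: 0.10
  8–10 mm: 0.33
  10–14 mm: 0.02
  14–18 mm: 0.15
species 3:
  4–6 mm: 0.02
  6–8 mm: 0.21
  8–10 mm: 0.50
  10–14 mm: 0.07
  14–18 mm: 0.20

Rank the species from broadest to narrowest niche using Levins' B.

Σp_4ᵢ² = 0.23² + 0.36² + 0.02² + 0.37² + 0.02² = 0.0529 + 0.1296 + 0.0004 + 0.1369 + 0.0004 = 0.3202
B_4 = 1 / 0.3202 = 3.1230
Σp_1ᵢ² = 0.28² + 0.18² + 0.14² + 0.13² + 0.27² = 0.0784 + 0.0324 + 0.0196 + 0.0169 + 0.0729 = 0.2202
B_1 = 1 / 0.2202 = 4.5413
Σp_2ᵢ² = 0.40² + 0.10² + 0.33² + 0.02² + 0.15² = 0.1600 + 0.0100 + 0.1089 + 0.0004 + 0.0225 = 0.3018
B_2 = 1 / 0.3018 = 3.3135
Σp_3ᵢ² = 0.02² + 0.21² + 0.50² + 0.07² + 0.20² = 0.0004 + 0.0441 + 0.2500 + 0.0049 + 0.0400 = 0.3394
B_3 = 1 / 0.3394 = 2.9464
Ranking by B (broadest → narrowest): species 1 (4.54) > species 2 (3.31) > species 4 (3.12) > species 3 (2.95)

species 1 > species 2 > species 4 > species 3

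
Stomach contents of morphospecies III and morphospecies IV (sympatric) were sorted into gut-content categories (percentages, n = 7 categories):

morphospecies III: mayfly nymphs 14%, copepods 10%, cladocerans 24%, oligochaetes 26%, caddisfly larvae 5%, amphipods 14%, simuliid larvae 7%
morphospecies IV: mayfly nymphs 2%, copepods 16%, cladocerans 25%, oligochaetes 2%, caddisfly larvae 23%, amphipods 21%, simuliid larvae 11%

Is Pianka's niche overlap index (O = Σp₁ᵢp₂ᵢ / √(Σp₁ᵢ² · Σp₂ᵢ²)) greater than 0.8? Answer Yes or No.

No

Convert percentages to proportions (divide by 100).
Σ p₁ᵢp₂ᵢ = 0.0028 + 0.0160 + 0.0600 + 0.0052 + 0.0115 + 0.0294 + 0.0077 = 0.1326
Σp_1ᵢ² = 0.14² + 0.10² + 0.24² + 0.26² + 0.05² + 0.14² + 0.07² = 0.0196 + 0.0100 + 0.0576 + 0.0676 + 0.0025 + 0.0196 + 0.0049 = 0.1818
Σp_2ᵢ² = 0.02² + 0.16² + 0.25² + 0.02² + 0.23² + 0.21² + 0.11² = 0.0004 + 0.0256 + 0.0625 + 0.0004 + 0.0529 + 0.0441 + 0.0121 = 0.1980
O = 0.1326 / √(0.1818 × 0.1980) = 0.1326 / 0.18973 = 0.6989
O = 0.6989 < 0.8 → No.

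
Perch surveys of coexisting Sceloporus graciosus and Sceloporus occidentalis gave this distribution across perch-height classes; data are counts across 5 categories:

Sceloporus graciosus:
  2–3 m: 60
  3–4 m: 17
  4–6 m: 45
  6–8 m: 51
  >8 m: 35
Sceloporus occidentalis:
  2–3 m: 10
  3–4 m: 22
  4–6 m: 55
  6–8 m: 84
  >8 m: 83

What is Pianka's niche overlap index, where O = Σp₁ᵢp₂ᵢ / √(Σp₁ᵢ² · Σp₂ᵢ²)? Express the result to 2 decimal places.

Proportions for Sceloporus graciosus (n=208): 60/208=0.2885, 17/208=0.0817, 45/208=0.2163, 51/208=0.2452, 35/208=0.1683
Proportions for Sceloporus occidentalis (n=254): 10/254=0.0394, 22/254=0.0866, 55/254=0.2165, 84/254=0.3307, 83/254=0.3268
Σ p₁ᵢp₂ᵢ = 0.011367 + 0.007075 + 0.046829 + 0.081088 + 0.055000 = 0.201359
Σp_1ᵢ² = 0.2885² + 0.0817² + 0.2163² + 0.2452² + 0.1683² = 0.083232 + 0.006675 + 0.046786 + 0.060123 + 0.028325 = 0.225141
Σp_2ᵢ² = 0.0394² + 0.0866² + 0.2165² + 0.3307² + 0.3268² = 0.001552 + 0.007500 + 0.046872 + 0.109362 + 0.106798 = 0.272084
O = 0.201359 / √(0.225141 × 0.272084) = 0.201359 / 0.2475020 = 0.8136

0.81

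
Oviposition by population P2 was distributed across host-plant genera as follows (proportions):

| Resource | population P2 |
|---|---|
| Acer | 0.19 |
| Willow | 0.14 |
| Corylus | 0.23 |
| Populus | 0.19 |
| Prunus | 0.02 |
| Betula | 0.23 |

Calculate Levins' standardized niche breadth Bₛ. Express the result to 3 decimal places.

Σpᵢ² = 0.19² + 0.14² + 0.23² + 0.19² + 0.02² + 0.23² = 0.0361 + 0.0196 + 0.0529 + 0.0361 + 0.0004 + 0.0529 = 0.1980
B = 1 / 0.1980 = 5.05051
Bₛ = (B − 1)/(n − 1) = (5.05051 − 1)/(6 − 1) = 4.05051/5 = 0.81010

0.810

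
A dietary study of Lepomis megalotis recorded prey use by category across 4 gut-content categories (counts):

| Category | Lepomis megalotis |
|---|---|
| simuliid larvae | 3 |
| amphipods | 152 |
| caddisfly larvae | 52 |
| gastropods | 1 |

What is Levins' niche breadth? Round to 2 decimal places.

Proportions for Lepomis megalotis (n=208): 3/208=0.0144, 152/208=0.7308, 52/208=0.2500, 1/208=0.0048
Σpᵢ² = 0.0144² + 0.7308² + 0.2500² + 0.0048² = 0.000207 + 0.534069 + 0.062500 + 0.000023 = 0.596799
B = 1 / 0.596799 = 1.6756

1.68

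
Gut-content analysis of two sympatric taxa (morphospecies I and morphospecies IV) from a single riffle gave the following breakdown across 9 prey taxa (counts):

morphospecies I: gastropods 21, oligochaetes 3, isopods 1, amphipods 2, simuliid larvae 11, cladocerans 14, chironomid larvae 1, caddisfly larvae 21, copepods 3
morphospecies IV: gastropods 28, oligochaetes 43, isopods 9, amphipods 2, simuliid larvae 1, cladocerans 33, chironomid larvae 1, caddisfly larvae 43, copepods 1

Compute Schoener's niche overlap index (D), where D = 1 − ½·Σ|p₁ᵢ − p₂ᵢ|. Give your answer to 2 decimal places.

0.71

Proportions for morphospecies I (n=77): 21/77=0.2727, 3/77=0.0390, 1/77=0.0130, 2/77=0.0260, 11/77=0.1429, 14/77=0.1818, 1/77=0.0130, 21/77=0.2727, 3/77=0.0390
Proportions for morphospecies IV (n=161): 28/161=0.1739, 43/161=0.2671, 9/161=0.0559, 2/161=0.0124, 1/161=0.0062, 33/161=0.2050, 1/161=0.0062, 43/161=0.2671, 1/161=0.0062
Σ|p₁ᵢ − p₂ᵢ| = 0.0988 + 0.2281 + 0.0429 + 0.0136 + 0.1367 + 0.0232 + 0.0068 + 0.0056 + 0.0328 = 0.5885
D = 1 − ½ × 0.5885 = 1 − 0.29425 = 0.70575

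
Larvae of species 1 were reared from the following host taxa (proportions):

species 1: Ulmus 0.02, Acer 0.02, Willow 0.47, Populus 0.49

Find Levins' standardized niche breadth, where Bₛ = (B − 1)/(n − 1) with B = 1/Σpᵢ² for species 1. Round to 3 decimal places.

0.388

Σpᵢ² = 0.02² + 0.02² + 0.47² + 0.49² = 0.0004 + 0.0004 + 0.2209 + 0.2401 = 0.4618
B = 1 / 0.4618 = 2.16544
Bₛ = (B − 1)/(n − 1) = (2.16544 − 1)/(4 − 1) = 1.16544/3 = 0.38848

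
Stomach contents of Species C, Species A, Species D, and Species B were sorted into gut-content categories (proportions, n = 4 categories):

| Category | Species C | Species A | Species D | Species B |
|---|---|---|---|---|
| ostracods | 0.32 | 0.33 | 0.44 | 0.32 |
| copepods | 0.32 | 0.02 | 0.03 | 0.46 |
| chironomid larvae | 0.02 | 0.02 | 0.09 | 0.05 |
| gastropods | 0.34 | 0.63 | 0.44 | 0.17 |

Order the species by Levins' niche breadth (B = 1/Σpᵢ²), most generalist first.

Species C > Species B > Species D > Species A

Σp_Cᵢ² = 0.32² + 0.32² + 0.02² + 0.34² = 0.1024 + 0.1024 + 0.0004 + 0.1156 = 0.3208
B_C = 1 / 0.3208 = 3.1172
Σp_Aᵢ² = 0.33² + 0.02² + 0.02² + 0.63² = 0.1089 + 0.0004 + 0.0004 + 0.3969 = 0.5066
B_A = 1 / 0.5066 = 1.9739
Σp_Dᵢ² = 0.44² + 0.03² + 0.09² + 0.44² = 0.1936 + 0.0009 + 0.0081 + 0.1936 = 0.3962
B_D = 1 / 0.3962 = 2.5240
Σp_Bᵢ² = 0.32² + 0.46² + 0.05² + 0.17² = 0.1024 + 0.2116 + 0.0025 + 0.0289 = 0.3454
B_B = 1 / 0.3454 = 2.8952
Ranking by B (broadest → narrowest): Species C (3.12) > Species B (2.90) > Species D (2.52) > Species A (1.97)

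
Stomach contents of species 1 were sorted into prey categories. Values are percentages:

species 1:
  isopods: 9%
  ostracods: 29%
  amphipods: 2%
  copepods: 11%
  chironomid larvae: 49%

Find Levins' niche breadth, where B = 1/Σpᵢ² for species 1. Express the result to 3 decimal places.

Convert percentages to proportions (divide by 100).
Σpᵢ² = 0.09² + 0.29² + 0.02² + 0.11² + 0.49² = 0.0081 + 0.0841 + 0.0004 + 0.0121 + 0.2401 = 0.3448
B = 1 / 0.3448 = 2.90023

2.900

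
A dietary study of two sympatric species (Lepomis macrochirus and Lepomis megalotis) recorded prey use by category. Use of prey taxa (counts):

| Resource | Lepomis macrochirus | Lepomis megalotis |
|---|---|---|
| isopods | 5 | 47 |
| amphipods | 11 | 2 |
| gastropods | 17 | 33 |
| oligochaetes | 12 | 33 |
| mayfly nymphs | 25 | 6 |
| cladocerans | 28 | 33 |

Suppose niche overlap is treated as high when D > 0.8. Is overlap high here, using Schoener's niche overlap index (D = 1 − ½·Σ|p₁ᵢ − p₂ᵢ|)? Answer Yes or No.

Proportions for Lepomis macrochirus (n=98): 5/98=0.0510, 11/98=0.1122, 17/98=0.1735, 12/98=0.1224, 25/98=0.2551, 28/98=0.2857
Proportions for Lepomis megalotis (n=154): 47/154=0.3052, 2/154=0.0130, 33/154=0.2143, 33/154=0.2143, 6/154=0.0390, 33/154=0.2143
Σ|p₁ᵢ − p₂ᵢ| = 0.2542 + 0.0992 + 0.0408 + 0.0919 + 0.2161 + 0.0714 = 0.7736
D = 1 − ½ × 0.7736 = 1 − 0.38680 = 0.61320
D = 0.61320 < 0.8 → No.

No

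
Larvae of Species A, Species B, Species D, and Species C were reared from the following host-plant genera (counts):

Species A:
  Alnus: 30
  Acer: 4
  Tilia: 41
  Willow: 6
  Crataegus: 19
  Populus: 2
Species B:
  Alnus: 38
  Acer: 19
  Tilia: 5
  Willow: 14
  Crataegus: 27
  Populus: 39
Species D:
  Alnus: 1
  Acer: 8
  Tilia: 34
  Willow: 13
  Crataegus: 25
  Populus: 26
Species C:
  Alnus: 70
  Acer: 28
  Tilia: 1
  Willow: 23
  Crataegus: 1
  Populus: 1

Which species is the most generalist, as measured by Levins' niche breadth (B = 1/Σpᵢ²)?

Species B

Proportions for Species A (n=102): 30/102=0.2941, 4/102=0.0392, 41/102=0.4020, 6/102=0.0588, 19/102=0.1863, 2/102=0.0196
Proportions for Species B (n=142): 38/142=0.2676, 19/142=0.1338, 5/142=0.0352, 14/142=0.0986, 27/142=0.1901, 39/142=0.2746
Proportions for Species D (n=107): 1/107=0.0093, 8/107=0.0748, 34/107=0.3178, 13/107=0.1215, 25/107=0.2336, 26/107=0.2430
Proportions for Species C (n=124): 70/124=0.5645, 28/124=0.2258, 1/124=0.0081, 23/124=0.1855, 1/124=0.0081, 1/124=0.0081
Σp_Aᵢ² = 0.2941² + 0.0392² + 0.4020² + 0.0588² + 0.1863² + 0.0196² = 0.086495 + 0.001537 + 0.161604 + 0.003457 + 0.034708 + 0.000384 = 0.288185
B_A = 1 / 0.288185 = 3.4700
Σp_Bᵢ² = 0.2676² + 0.1338² + 0.0352² + 0.0986² + 0.1901² + 0.2746² = 0.071610 + 0.017902 + 0.001239 + 0.009722 + 0.036138 + 0.075405 = 0.212016
B_B = 1 / 0.212016 = 4.7166
Σp_Dᵢ² = 0.0093² + 0.0748² + 0.3178² + 0.1215² + 0.2336² + 0.2430² = 0.000086 + 0.005595 + 0.100997 + 0.014762 + 0.054569 + 0.059049 = 0.235058
B_D = 1 / 0.235058 = 4.2543
Σp_Cᵢ² = 0.5645² + 0.2258² + 0.0081² + 0.1855² + 0.0081² + 0.0081² = 0.318660 + 0.050986 + 0.000066 + 0.034410 + 0.000066 + 0.000066 = 0.404254
B_C = 1 / 0.404254 = 2.4737
Highest B → broadest niche (most generalist): Species B (B = 4.72).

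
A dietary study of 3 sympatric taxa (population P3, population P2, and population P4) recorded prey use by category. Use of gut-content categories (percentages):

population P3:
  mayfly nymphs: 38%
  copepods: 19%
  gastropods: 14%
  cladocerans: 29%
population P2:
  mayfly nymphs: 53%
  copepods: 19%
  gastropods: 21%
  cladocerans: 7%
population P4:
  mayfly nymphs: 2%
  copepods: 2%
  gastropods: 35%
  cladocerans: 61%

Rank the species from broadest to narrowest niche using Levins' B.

Convert percentages to proportions (divide by 100).
Σp_P3ᵢ² = 0.38² + 0.19² + 0.14² + 0.29² = 0.1444 + 0.0361 + 0.0196 + 0.0841 = 0.2842
B_P3 = 1 / 0.2842 = 3.5186
Σp_P2ᵢ² = 0.53² + 0.19² + 0.21² + 0.07² = 0.2809 + 0.0361 + 0.0441 + 0.0049 = 0.3660
B_P2 = 1 / 0.3660 = 2.7322
Σp_P4ᵢ² = 0.02² + 0.02² + 0.35² + 0.61² = 0.0004 + 0.0004 + 0.1225 + 0.3721 = 0.4954
B_P4 = 1 / 0.4954 = 2.0186
Ranking by B (broadest → narrowest): population P3 (3.52) > population P2 (2.73) > population P4 (2.02)

population P3 > population P2 > population P4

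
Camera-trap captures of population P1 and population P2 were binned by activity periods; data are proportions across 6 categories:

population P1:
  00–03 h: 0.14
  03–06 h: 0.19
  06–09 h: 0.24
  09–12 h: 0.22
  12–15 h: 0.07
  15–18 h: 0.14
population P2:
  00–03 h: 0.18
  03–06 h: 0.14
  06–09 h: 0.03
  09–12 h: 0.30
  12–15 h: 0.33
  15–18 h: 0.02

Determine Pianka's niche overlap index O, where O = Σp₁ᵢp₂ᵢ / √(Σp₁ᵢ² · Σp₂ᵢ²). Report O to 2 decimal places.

Σ p₁ᵢp₂ᵢ = 0.0252 + 0.0266 + 0.0072 + 0.0660 + 0.0231 + 0.0028 = 0.1509
Σp_1ᵢ² = 0.14² + 0.19² + 0.24² + 0.22² + 0.07² + 0.14² = 0.0196 + 0.0361 + 0.0576 + 0.0484 + 0.0049 + 0.0196 = 0.1862
Σp_2ᵢ² = 0.18² + 0.14² + 0.03² + 0.30² + 0.33² + 0.02² = 0.0324 + 0.0196 + 0.0009 + 0.0900 + 0.1089 + 0.0004 = 0.2522
O = 0.1509 / √(0.1862 × 0.2522) = 0.1509 / 0.21670 = 0.6964

0.70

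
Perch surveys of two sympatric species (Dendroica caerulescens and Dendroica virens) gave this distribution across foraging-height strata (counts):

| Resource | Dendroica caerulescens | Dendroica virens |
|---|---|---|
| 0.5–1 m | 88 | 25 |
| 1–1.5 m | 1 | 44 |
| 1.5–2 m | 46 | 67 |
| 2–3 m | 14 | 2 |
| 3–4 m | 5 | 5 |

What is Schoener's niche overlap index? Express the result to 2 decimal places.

0.53

Proportions for Dendroica caerulescens (n=154): 88/154=0.5714, 1/154=0.0065, 46/154=0.2987, 14/154=0.0909, 5/154=0.0325
Proportions for Dendroica virens (n=143): 25/143=0.1748, 44/143=0.3077, 67/143=0.4685, 2/143=0.0140, 5/143=0.0350
Σ|p₁ᵢ − p₂ᵢ| = 0.3966 + 0.3012 + 0.1698 + 0.0769 + 0.0025 = 0.9470
D = 1 − ½ × 0.9470 = 1 − 0.47350 = 0.52650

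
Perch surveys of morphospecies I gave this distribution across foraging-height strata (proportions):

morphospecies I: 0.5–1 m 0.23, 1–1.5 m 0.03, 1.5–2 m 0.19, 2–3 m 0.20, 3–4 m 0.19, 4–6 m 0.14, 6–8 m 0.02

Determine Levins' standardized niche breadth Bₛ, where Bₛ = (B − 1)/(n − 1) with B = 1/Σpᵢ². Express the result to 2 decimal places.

Σpᵢ² = 0.23² + 0.03² + 0.19² + 0.20² + 0.19² + 0.14² + 0.02² = 0.0529 + 0.0009 + 0.0361 + 0.0400 + 0.0361 + 0.0196 + 0.0004 = 0.1860
B = 1 / 0.1860 = 5.3763
Bₛ = (B − 1)/(n − 1) = (5.3763 − 1)/(7 − 1) = 4.3763/6 = 0.7294

0.73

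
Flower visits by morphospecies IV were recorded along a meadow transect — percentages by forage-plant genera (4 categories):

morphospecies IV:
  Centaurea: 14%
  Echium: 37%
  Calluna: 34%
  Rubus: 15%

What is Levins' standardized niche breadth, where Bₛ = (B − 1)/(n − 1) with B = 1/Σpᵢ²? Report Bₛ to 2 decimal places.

0.80

Convert percentages to proportions (divide by 100).
Σpᵢ² = 0.14² + 0.37² + 0.34² + 0.15² = 0.0196 + 0.1369 + 0.1156 + 0.0225 = 0.2946
B = 1 / 0.2946 = 3.3944
Bₛ = (B − 1)/(n − 1) = (3.3944 − 1)/(4 − 1) = 2.3944/3 = 0.7981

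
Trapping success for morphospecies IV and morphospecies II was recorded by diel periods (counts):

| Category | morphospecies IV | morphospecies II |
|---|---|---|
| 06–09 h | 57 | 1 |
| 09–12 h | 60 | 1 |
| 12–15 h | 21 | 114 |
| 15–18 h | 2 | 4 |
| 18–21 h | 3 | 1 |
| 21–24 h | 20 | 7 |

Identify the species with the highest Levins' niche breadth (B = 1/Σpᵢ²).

Proportions for morphospecies IV (n=163): 57/163=0.3497, 60/163=0.3681, 21/163=0.1288, 2/163=0.0123, 3/163=0.0184, 20/163=0.1227
Proportions for morphospecies II (n=128): 1/128=0.0078, 1/128=0.0078, 114/128=0.8906, 4/128=0.0313, 1/128=0.0078, 7/128=0.0547
Σp_IVᵢ² = 0.3497² + 0.3681² + 0.1288² + 0.0123² + 0.0184² + 0.1227² = 0.122290 + 0.135498 + 0.016589 + 0.000151 + 0.000339 + 0.015055 = 0.289922
B_IV = 1 / 0.289922 = 3.4492
Σp_IIᵢ² = 0.0078² + 0.0078² + 0.8906² + 0.0313² + 0.0078² + 0.0547² = 0.000061 + 0.000061 + 0.793168 + 0.000980 + 0.000061 + 0.002992 = 0.797323
B_II = 1 / 0.797323 = 1.2542
Highest B → broadest niche (most generalist): morphospecies IV (B = 3.45).

morphospecies IV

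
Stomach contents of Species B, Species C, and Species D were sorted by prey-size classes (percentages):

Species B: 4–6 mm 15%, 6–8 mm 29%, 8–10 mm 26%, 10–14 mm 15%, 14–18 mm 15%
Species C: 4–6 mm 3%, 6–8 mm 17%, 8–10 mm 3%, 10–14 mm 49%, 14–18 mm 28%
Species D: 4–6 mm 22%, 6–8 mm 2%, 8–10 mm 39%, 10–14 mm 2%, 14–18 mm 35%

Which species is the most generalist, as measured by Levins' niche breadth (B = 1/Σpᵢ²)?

Convert percentages to proportions (divide by 100).
Σp_Bᵢ² = 0.15² + 0.29² + 0.26² + 0.15² + 0.15² = 0.0225 + 0.0841 + 0.0676 + 0.0225 + 0.0225 = 0.2192
B_B = 1 / 0.2192 = 4.5620
Σp_Cᵢ² = 0.03² + 0.17² + 0.03² + 0.49² + 0.28² = 0.0009 + 0.0289 + 0.0009 + 0.2401 + 0.0784 = 0.3492
B_C = 1 / 0.3492 = 2.8637
Σp_Dᵢ² = 0.22² + 0.02² + 0.39² + 0.02² + 0.35² = 0.0484 + 0.0004 + 0.1521 + 0.0004 + 0.1225 = 0.3238
B_D = 1 / 0.3238 = 3.0883
Highest B → broadest niche (most generalist): Species B (B = 4.56).

Species B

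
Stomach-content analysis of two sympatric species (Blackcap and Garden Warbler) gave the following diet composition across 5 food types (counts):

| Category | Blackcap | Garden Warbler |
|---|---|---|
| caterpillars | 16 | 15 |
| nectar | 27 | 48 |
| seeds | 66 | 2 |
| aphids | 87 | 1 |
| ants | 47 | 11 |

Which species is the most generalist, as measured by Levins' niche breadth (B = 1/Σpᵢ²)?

Proportions for Blackcap (n=243): 16/243=0.0658, 27/243=0.1111, 66/243=0.2716, 87/243=0.3580, 47/243=0.1934
Proportions for Garden Warbler (n=77): 15/77=0.1948, 48/77=0.6234, 2/77=0.0260, 1/77=0.0130, 11/77=0.1429
Σp_Blacᵢ² = 0.0658² + 0.1111² + 0.2716² + 0.3580² + 0.1934² = 0.004330 + 0.012343 + 0.073767 + 0.128164 + 0.037404 = 0.256008
B_Blac = 1 / 0.256008 = 3.9061
Σp_Warbᵢ² = 0.1948² + 0.6234² + 0.0260² + 0.0130² + 0.1429² = 0.037947 + 0.388628 + 0.000676 + 0.000169 + 0.020420 = 0.447840
B_Warb = 1 / 0.447840 = 2.2329
Highest B → broadest niche (most generalist): Blackcap (B = 3.91).

Blackcap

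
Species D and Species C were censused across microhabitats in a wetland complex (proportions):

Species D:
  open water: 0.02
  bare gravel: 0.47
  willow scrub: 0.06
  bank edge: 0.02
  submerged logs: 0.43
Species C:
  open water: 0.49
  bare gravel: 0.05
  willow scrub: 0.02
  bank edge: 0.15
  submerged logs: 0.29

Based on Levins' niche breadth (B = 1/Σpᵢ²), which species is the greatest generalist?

Species C

Σp_Dᵢ² = 0.02² + 0.47² + 0.06² + 0.02² + 0.43² = 0.0004 + 0.2209 + 0.0036 + 0.0004 + 0.1849 = 0.4102
B_D = 1 / 0.4102 = 2.4378
Σp_Cᵢ² = 0.49² + 0.05² + 0.02² + 0.15² + 0.29² = 0.2401 + 0.0025 + 0.0004 + 0.0225 + 0.0841 = 0.3496
B_C = 1 / 0.3496 = 2.8604
Highest B → broadest niche (most generalist): Species C (B = 2.86).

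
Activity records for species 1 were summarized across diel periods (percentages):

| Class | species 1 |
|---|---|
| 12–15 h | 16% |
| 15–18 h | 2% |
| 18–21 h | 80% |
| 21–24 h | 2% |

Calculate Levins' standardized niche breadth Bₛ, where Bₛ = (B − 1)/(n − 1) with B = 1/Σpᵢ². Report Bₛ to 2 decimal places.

0.17

Convert percentages to proportions (divide by 100).
Σpᵢ² = 0.16² + 0.02² + 0.80² + 0.02² = 0.0256 + 0.0004 + 0.6400 + 0.0004 = 0.6664
B = 1 / 0.6664 = 1.5006
Bₛ = (B − 1)/(n − 1) = (1.5006 − 1)/(4 − 1) = 0.5006/3 = 0.1669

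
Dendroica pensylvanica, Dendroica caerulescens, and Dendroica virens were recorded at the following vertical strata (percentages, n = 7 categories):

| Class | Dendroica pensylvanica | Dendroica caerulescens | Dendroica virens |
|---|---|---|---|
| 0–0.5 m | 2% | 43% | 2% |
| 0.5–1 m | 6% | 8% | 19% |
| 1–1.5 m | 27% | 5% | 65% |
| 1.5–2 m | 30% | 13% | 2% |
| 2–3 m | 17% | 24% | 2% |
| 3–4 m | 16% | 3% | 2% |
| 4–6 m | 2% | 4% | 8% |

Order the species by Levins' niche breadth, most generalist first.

Dendroica pensylvanica > Dendroica caerulescens > Dendroica virens

Convert percentages to proportions (divide by 100).
Σp_pensᵢ² = 0.02² + 0.06² + 0.27² + 0.30² + 0.17² + 0.16² + 0.02² = 0.0004 + 0.0036 + 0.0729 + 0.0900 + 0.0289 + 0.0256 + 0.0004 = 0.2218
B_pens = 1 / 0.2218 = 4.5086
Σp_caerᵢ² = 0.43² + 0.08² + 0.05² + 0.13² + 0.24² + 0.03² + 0.04² = 0.1849 + 0.0064 + 0.0025 + 0.0169 + 0.0576 + 0.0009 + 0.0016 = 0.2708
B_caer = 1 / 0.2708 = 3.6928
Σp_vireᵢ² = 0.02² + 0.19² + 0.65² + 0.02² + 0.02² + 0.02² + 0.08² = 0.0004 + 0.0361 + 0.4225 + 0.0004 + 0.0004 + 0.0004 + 0.0064 = 0.4666
B_vire = 1 / 0.4666 = 2.1432
Ranking by B (broadest → narrowest): Dendroica pensylvanica (4.51) > Dendroica caerulescens (3.69) > Dendroica virens (2.14)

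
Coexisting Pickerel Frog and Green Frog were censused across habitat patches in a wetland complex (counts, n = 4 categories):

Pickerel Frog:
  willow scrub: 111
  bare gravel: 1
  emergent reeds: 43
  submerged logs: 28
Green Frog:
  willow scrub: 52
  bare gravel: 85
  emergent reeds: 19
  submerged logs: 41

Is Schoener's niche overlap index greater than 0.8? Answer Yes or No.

No

Proportions for Pickerel Frog (n=183): 111/183=0.6066, 1/183=0.0055, 43/183=0.2350, 28/183=0.1530
Proportions for Green Frog (n=197): 52/197=0.2640, 85/197=0.4315, 19/197=0.0964, 41/197=0.2081
Σ|p₁ᵢ − p₂ᵢ| = 0.3426 + 0.4260 + 0.1386 + 0.0551 = 0.9623
D = 1 − ½ × 0.9623 = 1 − 0.48115 = 0.51885
D = 0.51885 < 0.8 → No.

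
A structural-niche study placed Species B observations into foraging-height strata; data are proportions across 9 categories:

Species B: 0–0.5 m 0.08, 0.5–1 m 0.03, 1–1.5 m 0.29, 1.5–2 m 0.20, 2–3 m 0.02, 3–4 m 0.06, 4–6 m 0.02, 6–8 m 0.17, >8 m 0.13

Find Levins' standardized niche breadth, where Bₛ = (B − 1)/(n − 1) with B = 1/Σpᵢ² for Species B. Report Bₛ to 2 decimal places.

Σpᵢ² = 0.08² + 0.03² + 0.29² + 0.20² + 0.02² + 0.06² + 0.02² + 0.17² + 0.13² = 0.0064 + 0.0009 + 0.0841 + 0.0400 + 0.0004 + 0.0036 + 0.0004 + 0.0289 + 0.0169 = 0.1816
B = 1 / 0.1816 = 5.5066
Bₛ = (B − 1)/(n − 1) = (5.5066 − 1)/(9 − 1) = 4.5066/8 = 0.5633

0.56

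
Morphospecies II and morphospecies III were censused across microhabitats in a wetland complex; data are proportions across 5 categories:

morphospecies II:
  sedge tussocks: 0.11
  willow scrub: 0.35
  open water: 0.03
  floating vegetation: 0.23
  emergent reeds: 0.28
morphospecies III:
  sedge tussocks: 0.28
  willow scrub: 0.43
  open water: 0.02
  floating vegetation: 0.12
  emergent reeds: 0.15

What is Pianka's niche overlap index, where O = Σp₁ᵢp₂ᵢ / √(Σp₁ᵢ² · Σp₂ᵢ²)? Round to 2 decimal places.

Σ p₁ᵢp₂ᵢ = 0.0308 + 0.1505 + 0.0006 + 0.0276 + 0.0420 = 0.2515
Σp_1ᵢ² = 0.11² + 0.35² + 0.03² + 0.23² + 0.28² = 0.0121 + 0.1225 + 0.0009 + 0.0529 + 0.0784 = 0.2668
Σp_2ᵢ² = 0.28² + 0.43² + 0.02² + 0.12² + 0.15² = 0.0784 + 0.1849 + 0.0004 + 0.0144 + 0.0225 = 0.3006
O = 0.2515 / √(0.2668 × 0.3006) = 0.2515 / 0.28320 = 0.8881

0.89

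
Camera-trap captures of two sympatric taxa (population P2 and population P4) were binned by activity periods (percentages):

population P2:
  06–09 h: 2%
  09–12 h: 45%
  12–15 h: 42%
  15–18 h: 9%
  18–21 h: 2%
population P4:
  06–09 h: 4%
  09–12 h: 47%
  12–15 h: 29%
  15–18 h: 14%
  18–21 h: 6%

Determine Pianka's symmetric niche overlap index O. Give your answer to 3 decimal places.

0.973

Convert percentages to proportions (divide by 100).
Σ p₁ᵢp₂ᵢ = 0.0008 + 0.2115 + 0.1218 + 0.0126 + 0.0012 = 0.3479
Σp_1ᵢ² = 0.02² + 0.45² + 0.42² + 0.09² + 0.02² = 0.0004 + 0.2025 + 0.1764 + 0.0081 + 0.0004 = 0.3878
Σp_2ᵢ² = 0.04² + 0.47² + 0.29² + 0.14² + 0.06² = 0.0016 + 0.2209 + 0.0841 + 0.0196 + 0.0036 = 0.3298
O = 0.3479 / √(0.3878 × 0.3298) = 0.3479 / 0.357626 = 0.97280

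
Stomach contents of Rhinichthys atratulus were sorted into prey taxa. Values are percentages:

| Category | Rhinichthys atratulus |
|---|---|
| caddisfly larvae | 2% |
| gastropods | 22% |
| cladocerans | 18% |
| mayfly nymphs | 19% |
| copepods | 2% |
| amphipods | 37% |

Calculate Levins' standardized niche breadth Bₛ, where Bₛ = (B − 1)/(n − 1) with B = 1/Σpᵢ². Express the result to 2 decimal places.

Convert percentages to proportions (divide by 100).
Σpᵢ² = 0.02² + 0.22² + 0.18² + 0.19² + 0.02² + 0.37² = 0.0004 + 0.0484 + 0.0324 + 0.0361 + 0.0004 + 0.1369 = 0.2546
B = 1 / 0.2546 = 3.9277
Bₛ = (B − 1)/(n − 1) = (3.9277 − 1)/(6 − 1) = 2.9277/5 = 0.5855

0.59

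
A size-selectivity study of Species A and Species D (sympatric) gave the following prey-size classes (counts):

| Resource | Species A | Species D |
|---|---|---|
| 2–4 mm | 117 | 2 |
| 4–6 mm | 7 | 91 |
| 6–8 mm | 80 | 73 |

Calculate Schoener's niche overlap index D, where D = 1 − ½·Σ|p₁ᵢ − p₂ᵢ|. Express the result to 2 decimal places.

Proportions for Species A (n=204): 117/204=0.5735, 7/204=0.0343, 80/204=0.3922
Proportions for Species D (n=166): 2/166=0.0120, 91/166=0.5482, 73/166=0.4398
Σ|p₁ᵢ − p₂ᵢ| = 0.5615 + 0.5139 + 0.0476 = 1.1230
D = 1 − ½ × 1.1230 = 1 − 0.56150 = 0.43850

0.44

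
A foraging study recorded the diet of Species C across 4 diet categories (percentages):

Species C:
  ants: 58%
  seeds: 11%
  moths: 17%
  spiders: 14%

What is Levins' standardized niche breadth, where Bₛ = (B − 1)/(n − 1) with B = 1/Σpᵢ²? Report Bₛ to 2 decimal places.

Convert percentages to proportions (divide by 100).
Σpᵢ² = 0.58² + 0.11² + 0.17² + 0.14² = 0.3364 + 0.0121 + 0.0289 + 0.0196 = 0.3970
B = 1 / 0.3970 = 2.5189
Bₛ = (B − 1)/(n − 1) = (2.5189 − 1)/(4 − 1) = 1.5189/3 = 0.5063

0.51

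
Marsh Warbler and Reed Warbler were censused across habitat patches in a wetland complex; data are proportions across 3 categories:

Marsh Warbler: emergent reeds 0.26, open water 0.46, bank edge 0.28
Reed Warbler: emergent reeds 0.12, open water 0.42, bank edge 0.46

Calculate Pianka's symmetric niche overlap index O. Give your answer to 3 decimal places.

Σ p₁ᵢp₂ᵢ = 0.0312 + 0.1932 + 0.1288 = 0.3532
Σp_1ᵢ² = 0.26² + 0.46² + 0.28² = 0.0676 + 0.2116 + 0.0784 = 0.3576
Σp_2ᵢ² = 0.12² + 0.42² + 0.46² = 0.0144 + 0.1764 + 0.2116 = 0.4024
O = 0.3532 / √(0.3576 × 0.4024) = 0.3532 / 0.379339 = 0.93109

0.931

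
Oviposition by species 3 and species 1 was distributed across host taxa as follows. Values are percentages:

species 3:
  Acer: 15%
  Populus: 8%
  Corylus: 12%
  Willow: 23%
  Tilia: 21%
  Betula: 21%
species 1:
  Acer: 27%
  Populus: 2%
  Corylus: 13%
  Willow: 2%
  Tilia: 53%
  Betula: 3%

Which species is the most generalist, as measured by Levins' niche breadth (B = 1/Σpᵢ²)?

Convert percentages to proportions (divide by 100).
Σp_3ᵢ² = 0.15² + 0.08² + 0.12² + 0.23² + 0.21² + 0.21² = 0.0225 + 0.0064 + 0.0144 + 0.0529 + 0.0441 + 0.0441 = 0.1844
B_3 = 1 / 0.1844 = 5.4230
Σp_1ᵢ² = 0.27² + 0.02² + 0.13² + 0.02² + 0.53² + 0.03² = 0.0729 + 0.0004 + 0.0169 + 0.0004 + 0.2809 + 0.0009 = 0.3724
B_1 = 1 / 0.3724 = 2.6853
Highest B → broadest niche (most generalist): species 3 (B = 5.42).

species 3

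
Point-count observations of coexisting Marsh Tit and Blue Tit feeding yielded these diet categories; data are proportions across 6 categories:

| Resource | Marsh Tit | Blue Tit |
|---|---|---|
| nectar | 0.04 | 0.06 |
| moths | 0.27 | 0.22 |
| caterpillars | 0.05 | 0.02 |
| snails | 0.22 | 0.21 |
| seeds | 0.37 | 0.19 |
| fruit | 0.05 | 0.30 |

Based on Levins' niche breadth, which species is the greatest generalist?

Blue Tit

Σp_Marsᵢ² = 0.04² + 0.27² + 0.05² + 0.22² + 0.37² + 0.05² = 0.0016 + 0.0729 + 0.0025 + 0.0484 + 0.1369 + 0.0025 = 0.2648
B_Mars = 1 / 0.2648 = 3.7764
Σp_Blueᵢ² = 0.06² + 0.22² + 0.02² + 0.21² + 0.19² + 0.30² = 0.0036 + 0.0484 + 0.0004 + 0.0441 + 0.0361 + 0.0900 = 0.2226
B_Blue = 1 / 0.2226 = 4.4924
Highest B → broadest niche (most generalist): Blue Tit (B = 4.49).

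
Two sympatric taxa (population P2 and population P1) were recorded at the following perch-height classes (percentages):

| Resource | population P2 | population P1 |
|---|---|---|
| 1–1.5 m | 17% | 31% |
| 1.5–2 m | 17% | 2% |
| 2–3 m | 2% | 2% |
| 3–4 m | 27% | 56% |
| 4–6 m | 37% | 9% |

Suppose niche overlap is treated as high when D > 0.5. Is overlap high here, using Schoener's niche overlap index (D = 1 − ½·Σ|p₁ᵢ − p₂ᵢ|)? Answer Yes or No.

Convert percentages to proportions (divide by 100).
Σ|p₁ᵢ − p₂ᵢ| = 0.14 + 0.15 + 0.00 + 0.29 + 0.28 = 0.86
D = 1 − ½ × 0.86 = 1 − 0.430 = 0.5700
D = 0.5700 > 0.5 → Yes.

Yes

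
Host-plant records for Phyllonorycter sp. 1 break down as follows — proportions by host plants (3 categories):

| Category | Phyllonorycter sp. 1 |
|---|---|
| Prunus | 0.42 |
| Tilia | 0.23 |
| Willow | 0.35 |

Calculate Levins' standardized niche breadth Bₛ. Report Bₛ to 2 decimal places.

Σpᵢ² = 0.42² + 0.23² + 0.35² = 0.1764 + 0.0529 + 0.1225 = 0.3518
B = 1 / 0.3518 = 2.8425
Bₛ = (B − 1)/(n − 1) = (2.8425 − 1)/(3 − 1) = 1.8425/2 = 0.9213

0.92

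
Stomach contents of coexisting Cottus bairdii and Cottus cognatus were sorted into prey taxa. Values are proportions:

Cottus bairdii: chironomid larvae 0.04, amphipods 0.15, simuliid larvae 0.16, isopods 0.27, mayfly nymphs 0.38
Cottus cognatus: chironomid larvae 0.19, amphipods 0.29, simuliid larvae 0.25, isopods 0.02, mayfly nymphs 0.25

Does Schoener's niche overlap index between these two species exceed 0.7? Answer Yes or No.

No

Σ|p₁ᵢ − p₂ᵢ| = 0.15 + 0.14 + 0.09 + 0.25 + 0.13 = 0.76
D = 1 − ½ × 0.76 = 1 − 0.380 = 0.6200
D = 0.6200 < 0.7 → No.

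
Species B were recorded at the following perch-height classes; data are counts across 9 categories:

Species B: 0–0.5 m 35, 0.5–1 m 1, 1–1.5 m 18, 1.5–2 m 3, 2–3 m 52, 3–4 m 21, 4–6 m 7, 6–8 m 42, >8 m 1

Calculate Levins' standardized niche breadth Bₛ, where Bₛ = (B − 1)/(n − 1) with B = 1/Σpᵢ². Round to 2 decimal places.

Proportions for Species B (n=180): 35/180=0.1944, 1/180=0.0056, 18/180=0.1000, 3/180=0.0167, 52/180=0.2889, 21/180=0.1167, 7/180=0.0389, 42/180=0.2333, 1/180=0.0056
Σpᵢ² = 0.1944² + 0.0056² + 0.1000² + 0.0167² + 0.2889² + 0.1167² + 0.0389² + 0.2333² + 0.0056² = 0.037791 + 0.000031 + 0.010000 + 0.000279 + 0.083463 + 0.013619 + 0.001513 + 0.054429 + 0.000031 = 0.201156
B = 1 / 0.201156 = 4.9713
Bₛ = (B − 1)/(n − 1) = (4.9713 − 1)/(9 − 1) = 3.9713/8 = 0.4964

0.50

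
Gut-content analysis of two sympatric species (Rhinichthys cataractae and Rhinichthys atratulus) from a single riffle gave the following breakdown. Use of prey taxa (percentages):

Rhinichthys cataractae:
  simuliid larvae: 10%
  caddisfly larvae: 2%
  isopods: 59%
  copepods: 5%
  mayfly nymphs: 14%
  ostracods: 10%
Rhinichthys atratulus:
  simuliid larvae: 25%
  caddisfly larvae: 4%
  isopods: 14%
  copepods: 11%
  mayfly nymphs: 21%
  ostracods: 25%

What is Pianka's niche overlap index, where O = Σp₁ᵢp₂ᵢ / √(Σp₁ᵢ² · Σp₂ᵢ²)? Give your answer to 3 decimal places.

0.599

Convert percentages to proportions (divide by 100).
Σ p₁ᵢp₂ᵢ = 0.0250 + 0.0008 + 0.0826 + 0.0055 + 0.0294 + 0.0250 = 0.1683
Σp_1ᵢ² = 0.10² + 0.02² + 0.59² + 0.05² + 0.14² + 0.10² = 0.0100 + 0.0004 + 0.3481 + 0.0025 + 0.0196 + 0.0100 = 0.3906
Σp_2ᵢ² = 0.25² + 0.04² + 0.14² + 0.11² + 0.21² + 0.25² = 0.0625 + 0.0016 + 0.0196 + 0.0121 + 0.0441 + 0.0625 = 0.2024
O = 0.1683 / √(0.3906 × 0.2024) = 0.1683 / 0.281172 = 0.59857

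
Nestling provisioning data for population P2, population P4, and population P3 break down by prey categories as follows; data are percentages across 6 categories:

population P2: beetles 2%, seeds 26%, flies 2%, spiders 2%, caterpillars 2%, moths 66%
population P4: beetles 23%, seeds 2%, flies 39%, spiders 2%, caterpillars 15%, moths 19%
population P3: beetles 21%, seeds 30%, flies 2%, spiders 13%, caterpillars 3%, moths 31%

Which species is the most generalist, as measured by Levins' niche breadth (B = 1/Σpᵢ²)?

Convert percentages to proportions (divide by 100).
Σp_P2ᵢ² = 0.02² + 0.26² + 0.02² + 0.02² + 0.02² + 0.66² = 0.0004 + 0.0676 + 0.0004 + 0.0004 + 0.0004 + 0.4356 = 0.5048
B_P2 = 1 / 0.5048 = 1.9810
Σp_P4ᵢ² = 0.23² + 0.02² + 0.39² + 0.02² + 0.15² + 0.19² = 0.0529 + 0.0004 + 0.1521 + 0.0004 + 0.0225 + 0.0361 = 0.2644
B_P4 = 1 / 0.2644 = 3.7821
Σp_P3ᵢ² = 0.21² + 0.30² + 0.02² + 0.13² + 0.03² + 0.31² = 0.0441 + 0.0900 + 0.0004 + 0.0169 + 0.0009 + 0.0961 = 0.2484
B_P3 = 1 / 0.2484 = 4.0258
Highest B → broadest niche (most generalist): population P3 (B = 4.03).

population P3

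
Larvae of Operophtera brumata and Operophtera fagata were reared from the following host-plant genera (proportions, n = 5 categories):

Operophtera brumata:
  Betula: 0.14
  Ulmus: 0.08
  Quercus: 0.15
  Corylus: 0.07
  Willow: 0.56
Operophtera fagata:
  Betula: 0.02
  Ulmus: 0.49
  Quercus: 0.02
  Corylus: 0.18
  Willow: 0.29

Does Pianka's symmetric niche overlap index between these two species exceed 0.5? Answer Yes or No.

Yes

Σ p₁ᵢp₂ᵢ = 0.0028 + 0.0392 + 0.0030 + 0.0126 + 0.1624 = 0.2200
Σp_1ᵢ² = 0.14² + 0.08² + 0.15² + 0.07² + 0.56² = 0.0196 + 0.0064 + 0.0225 + 0.0049 + 0.3136 = 0.3670
Σp_2ᵢ² = 0.02² + 0.49² + 0.02² + 0.18² + 0.29² = 0.0004 + 0.2401 + 0.0004 + 0.0324 + 0.0841 = 0.3574
O = 0.2200 / √(0.3670 × 0.3574) = 0.2200 / 0.36217 = 0.6074
O = 0.6074 > 0.5 → Yes.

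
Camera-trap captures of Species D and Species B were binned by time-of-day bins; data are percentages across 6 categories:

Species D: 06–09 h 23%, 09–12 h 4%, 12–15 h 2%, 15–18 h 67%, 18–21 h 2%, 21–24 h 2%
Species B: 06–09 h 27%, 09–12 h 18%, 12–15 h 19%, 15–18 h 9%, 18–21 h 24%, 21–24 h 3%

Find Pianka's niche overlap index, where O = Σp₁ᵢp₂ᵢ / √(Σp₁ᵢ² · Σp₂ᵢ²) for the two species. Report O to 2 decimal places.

Convert percentages to proportions (divide by 100).
Σ p₁ᵢp₂ᵢ = 0.0621 + 0.0072 + 0.0038 + 0.0603 + 0.0048 + 0.0006 = 0.1388
Σp_1ᵢ² = 0.23² + 0.04² + 0.02² + 0.67² + 0.02² + 0.02² = 0.0529 + 0.0016 + 0.0004 + 0.4489 + 0.0004 + 0.0004 = 0.5046
Σp_2ᵢ² = 0.27² + 0.18² + 0.19² + 0.09² + 0.24² + 0.03² = 0.0729 + 0.0324 + 0.0361 + 0.0081 + 0.0576 + 0.0009 = 0.2080
O = 0.1388 / √(0.5046 × 0.2080) = 0.1388 / 0.32397 = 0.4284

0.43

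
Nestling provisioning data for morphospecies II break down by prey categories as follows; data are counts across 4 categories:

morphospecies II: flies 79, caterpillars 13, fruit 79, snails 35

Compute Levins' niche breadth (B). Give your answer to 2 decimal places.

3.06

Proportions for morphospecies II (n=206): 79/206=0.3835, 13/206=0.0631, 79/206=0.3835, 35/206=0.1699
Σpᵢ² = 0.3835² + 0.0631² + 0.3835² + 0.1699² = 0.147072 + 0.003982 + 0.147072 + 0.028866 = 0.326992
B = 1 / 0.326992 = 3.0582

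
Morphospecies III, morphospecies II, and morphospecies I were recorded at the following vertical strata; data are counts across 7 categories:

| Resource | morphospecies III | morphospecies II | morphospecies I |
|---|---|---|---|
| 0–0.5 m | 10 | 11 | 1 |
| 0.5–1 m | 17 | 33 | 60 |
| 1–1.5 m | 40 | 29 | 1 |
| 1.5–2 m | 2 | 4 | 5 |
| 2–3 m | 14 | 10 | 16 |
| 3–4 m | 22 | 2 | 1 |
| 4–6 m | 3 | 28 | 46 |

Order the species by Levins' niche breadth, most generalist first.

morphospecies II > morphospecies III > morphospecies I

Proportions for morphospecies III (n=108): 10/108=0.0926, 17/108=0.1574, 40/108=0.3704, 2/108=0.0185, 14/108=0.1296, 22/108=0.2037, 3/108=0.0278
Proportions for morphospecies II (n=117): 11/117=0.0940, 33/117=0.2821, 29/117=0.2479, 4/117=0.0342, 10/117=0.0855, 2/117=0.0171, 28/117=0.2393
Proportions for morphospecies I (n=130): 1/130=0.0077, 60/130=0.4615, 1/130=0.0077, 5/130=0.0385, 16/130=0.1231, 1/130=0.0077, 46/130=0.3538
Σp_IIIᵢ² = 0.0926² + 0.1574² + 0.3704² + 0.0185² + 0.1296² + 0.2037² + 0.0278² = 0.008575 + 0.024775 + 0.137196 + 0.000342 + 0.016796 + 0.041494 + 0.000773 = 0.229951
B_III = 1 / 0.229951 = 4.3488
Σp_IIᵢ² = 0.0940² + 0.2821² + 0.2479² + 0.0342² + 0.0855² + 0.0171² + 0.2393² = 0.008836 + 0.079580 + 0.061454 + 0.001170 + 0.007310 + 0.000292 + 0.057264 = 0.215906
B_II = 1 / 0.215906 = 4.6316
Σp_Iᵢ² = 0.0077² + 0.4615² + 0.0077² + 0.0385² + 0.1231² + 0.0077² + 0.3538² = 0.000059 + 0.212982 + 0.000059 + 0.001482 + 0.015154 + 0.000059 + 0.125174 = 0.354969
B_I = 1 / 0.354969 = 2.8171
Ranking by B (broadest → narrowest): morphospecies II (4.63) > morphospecies III (4.35) > morphospecies I (2.82)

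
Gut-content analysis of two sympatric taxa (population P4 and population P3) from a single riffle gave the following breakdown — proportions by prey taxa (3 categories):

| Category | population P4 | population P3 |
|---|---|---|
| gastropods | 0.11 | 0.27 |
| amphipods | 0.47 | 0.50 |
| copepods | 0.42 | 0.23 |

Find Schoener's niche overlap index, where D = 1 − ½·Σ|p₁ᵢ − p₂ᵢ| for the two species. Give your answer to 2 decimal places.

0.81

Σ|p₁ᵢ − p₂ᵢ| = 0.16 + 0.03 + 0.19 = 0.38
D = 1 − ½ × 0.38 = 1 − 0.190 = 0.8100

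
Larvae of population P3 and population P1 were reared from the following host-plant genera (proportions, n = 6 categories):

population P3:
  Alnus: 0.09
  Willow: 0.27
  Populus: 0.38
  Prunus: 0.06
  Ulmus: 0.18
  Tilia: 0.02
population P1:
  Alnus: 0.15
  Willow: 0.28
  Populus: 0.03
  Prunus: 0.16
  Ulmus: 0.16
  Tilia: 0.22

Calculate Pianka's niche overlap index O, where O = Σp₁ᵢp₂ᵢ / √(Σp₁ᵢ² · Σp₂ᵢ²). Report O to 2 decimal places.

0.62

Σ p₁ᵢp₂ᵢ = 0.0135 + 0.0756 + 0.0114 + 0.0096 + 0.0288 + 0.0044 = 0.1433
Σp_1ᵢ² = 0.09² + 0.27² + 0.38² + 0.06² + 0.18² + 0.02² = 0.0081 + 0.0729 + 0.1444 + 0.0036 + 0.0324 + 0.0004 = 0.2618
Σp_2ᵢ² = 0.15² + 0.28² + 0.03² + 0.16² + 0.16² + 0.22² = 0.0225 + 0.0784 + 0.0009 + 0.0256 + 0.0256 + 0.0484 = 0.2014
O = 0.1433 / √(0.2618 × 0.2014) = 0.1433 / 0.22962 = 0.6241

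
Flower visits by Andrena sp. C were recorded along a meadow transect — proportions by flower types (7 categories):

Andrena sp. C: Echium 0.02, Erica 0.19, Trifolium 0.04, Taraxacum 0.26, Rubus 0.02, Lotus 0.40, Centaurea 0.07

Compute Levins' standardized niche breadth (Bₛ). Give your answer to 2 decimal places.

Σpᵢ² = 0.02² + 0.19² + 0.04² + 0.26² + 0.02² + 0.40² + 0.07² = 0.0004 + 0.0361 + 0.0016 + 0.0676 + 0.0004 + 0.1600 + 0.0049 = 0.2710
B = 1 / 0.2710 = 3.6900
Bₛ = (B − 1)/(n − 1) = (3.6900 − 1)/(7 − 1) = 2.6900/6 = 0.4483

0.45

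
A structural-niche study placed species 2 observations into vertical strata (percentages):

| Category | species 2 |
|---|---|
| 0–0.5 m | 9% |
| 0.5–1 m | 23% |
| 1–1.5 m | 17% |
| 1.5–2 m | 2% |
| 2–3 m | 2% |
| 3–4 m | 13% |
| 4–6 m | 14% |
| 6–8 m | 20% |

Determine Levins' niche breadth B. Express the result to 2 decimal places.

Convert percentages to proportions (divide by 100).
Σpᵢ² = 0.09² + 0.23² + 0.17² + 0.02² + 0.02² + 0.13² + 0.14² + 0.20² = 0.0081 + 0.0529 + 0.0289 + 0.0004 + 0.0004 + 0.0169 + 0.0196 + 0.0400 = 0.1672
B = 1 / 0.1672 = 5.9809

5.98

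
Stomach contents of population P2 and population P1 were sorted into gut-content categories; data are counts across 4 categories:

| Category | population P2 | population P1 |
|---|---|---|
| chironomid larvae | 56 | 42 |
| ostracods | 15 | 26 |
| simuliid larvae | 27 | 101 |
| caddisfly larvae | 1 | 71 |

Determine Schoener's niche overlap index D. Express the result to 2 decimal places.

0.57

Proportions for population P2 (n=99): 56/99=0.5657, 15/99=0.1515, 27/99=0.2727, 1/99=0.0101
Proportions for population P1 (n=240): 42/240=0.1750, 26/240=0.1083, 101/240=0.4208, 71/240=0.2958
Σ|p₁ᵢ − p₂ᵢ| = 0.3907 + 0.0432 + 0.1481 + 0.2857 = 0.8677
D = 1 − ½ × 0.8677 = 1 − 0.43385 = 0.56615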